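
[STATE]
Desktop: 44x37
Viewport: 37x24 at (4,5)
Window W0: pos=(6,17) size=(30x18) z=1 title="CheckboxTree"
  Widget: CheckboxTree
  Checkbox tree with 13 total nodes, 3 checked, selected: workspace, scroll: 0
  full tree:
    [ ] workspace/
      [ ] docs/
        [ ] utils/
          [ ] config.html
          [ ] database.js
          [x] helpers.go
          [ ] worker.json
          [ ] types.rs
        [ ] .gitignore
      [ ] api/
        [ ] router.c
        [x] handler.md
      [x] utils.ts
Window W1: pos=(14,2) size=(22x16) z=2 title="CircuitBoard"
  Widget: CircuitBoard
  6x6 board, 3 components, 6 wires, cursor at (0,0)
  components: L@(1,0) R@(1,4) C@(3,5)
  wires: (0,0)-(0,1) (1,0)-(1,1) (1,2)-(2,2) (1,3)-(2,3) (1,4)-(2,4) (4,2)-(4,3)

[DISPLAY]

          ┃   0 1 2 3 4 5      ┃     
          ┃0  [.]─ ·           ┃     
          ┃                    ┃     
          ┃1   L ─ ·   ·   ·   ┃     
          ┃            │   │   ┃     
          ┃2           ·   ·   ┃     
          ┃                    ┃     
          ┃3                   ┃     
          ┃                    ┃     
          ┃4           · ─ ·   ┃     
          ┃                    ┃     
          ┃5                   ┃     
  ┏━━━━━━━┗━━━━━━━━━━━━━━━━━━━━┛     
  ┃ CheckboxTree               ┃     
  ┠────────────────────────────┨     
  ┃>[-] workspace/             ┃     
  ┃   [-] docs/                ┃     
  ┃     [-] utils/             ┃     
  ┃       [ ] config.html      ┃     
  ┃       [ ] database.js      ┃     
  ┃       [x] helpers.go       ┃     
  ┃       [ ] worker.json      ┃     
  ┃       [ ] types.rs         ┃     
  ┃     [ ] .gitignore         ┃     


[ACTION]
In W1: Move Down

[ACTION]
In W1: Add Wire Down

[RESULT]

          ┃   0 1 2 3 4 5      ┃     
          ┃0   · ─ ·           ┃     
          ┃                    ┃     
          ┃1  [L]─ ·   ·   ·   ┃     
          ┃    │       │   │   ┃     
          ┃2   ·       ·   ·   ┃     
          ┃                    ┃     
          ┃3                   ┃     
          ┃                    ┃     
          ┃4           · ─ ·   ┃     
          ┃                    ┃     
          ┃5                   ┃     
  ┏━━━━━━━┗━━━━━━━━━━━━━━━━━━━━┛     
  ┃ CheckboxTree               ┃     
  ┠────────────────────────────┨     
  ┃>[-] workspace/             ┃     
  ┃   [-] docs/                ┃     
  ┃     [-] utils/             ┃     
  ┃       [ ] config.html      ┃     
  ┃       [ ] database.js      ┃     
  ┃       [x] helpers.go       ┃     
  ┃       [ ] worker.json      ┃     
  ┃       [ ] types.rs         ┃     
  ┃     [ ] .gitignore         ┃     


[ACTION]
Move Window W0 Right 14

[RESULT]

          ┃   0 1 2 3 4 5      ┃     
          ┃0   · ─ ·           ┃     
          ┃                    ┃     
          ┃1  [L]─ ·   ·   ·   ┃     
          ┃    │       │   │   ┃     
          ┃2   ·       ·   ·   ┃     
          ┃                    ┃     
          ┃3                   ┃     
          ┃                    ┃     
          ┃4           · ─ ·   ┃     
          ┃                    ┃     
          ┃5                   ┃     
          ┗━━━━━━━━━━━━━━━━━━━━┛━━━━━
          ┃ CheckboxTree             
          ┠──────────────────────────
          ┃>[-] workspace/           
          ┃   [-] docs/              
          ┃     [-] utils/           
          ┃       [ ] config.html    
          ┃       [ ] database.js    
          ┃       [x] helpers.go     
          ┃       [ ] worker.json    
          ┃       [ ] types.rs       
          ┃     [ ] .gitignore       


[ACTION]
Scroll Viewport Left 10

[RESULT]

              ┃   0 1 2 3 4 5      ┃ 
              ┃0   · ─ ·           ┃ 
              ┃                    ┃ 
              ┃1  [L]─ ·   ·   ·   ┃ 
              ┃    │       │   │   ┃ 
              ┃2   ·       ·   ·   ┃ 
              ┃                    ┃ 
              ┃3                   ┃ 
              ┃                    ┃ 
              ┃4           · ─ ·   ┃ 
              ┃                    ┃ 
              ┃5                   ┃ 
              ┗━━━━━━━━━━━━━━━━━━━━┛━
              ┃ CheckboxTree         
              ┠──────────────────────
              ┃>[-] workspace/       
              ┃   [-] docs/          
              ┃     [-] utils/       
              ┃       [ ] config.html
              ┃       [ ] database.js
              ┃       [x] helpers.go 
              ┃       [ ] worker.json
              ┃       [ ] types.rs   
              ┃     [ ] .gitignore   


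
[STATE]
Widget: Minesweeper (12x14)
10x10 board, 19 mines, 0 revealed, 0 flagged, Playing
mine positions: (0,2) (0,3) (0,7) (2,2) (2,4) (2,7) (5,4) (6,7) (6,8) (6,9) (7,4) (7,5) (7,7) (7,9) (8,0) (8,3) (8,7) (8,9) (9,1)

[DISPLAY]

■■■■■■■■■■  
■■■■■■■■■■  
■■■■■■■■■■  
■■■■■■■■■■  
■■■■■■■■■■  
■■■■■■■■■■  
■■■■■■■■■■  
■■■■■■■■■■  
■■■■■■■■■■  
■■■■■■■■■■  
            
            
            
            


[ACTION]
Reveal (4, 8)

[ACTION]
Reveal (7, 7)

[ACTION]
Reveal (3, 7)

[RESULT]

■■✹✹■■■✹1   
■■■■■■■■2   
■■✹■✹■■✹1   
■■■■■1111   
■■■■■1      
■■■■✹11232  
■■■■■■■✹✹✹  
■■■■✹✹■✹■✹  
✹■■✹■■■✹■✹  
■✹■■■■■■■■  
            
            
            
            


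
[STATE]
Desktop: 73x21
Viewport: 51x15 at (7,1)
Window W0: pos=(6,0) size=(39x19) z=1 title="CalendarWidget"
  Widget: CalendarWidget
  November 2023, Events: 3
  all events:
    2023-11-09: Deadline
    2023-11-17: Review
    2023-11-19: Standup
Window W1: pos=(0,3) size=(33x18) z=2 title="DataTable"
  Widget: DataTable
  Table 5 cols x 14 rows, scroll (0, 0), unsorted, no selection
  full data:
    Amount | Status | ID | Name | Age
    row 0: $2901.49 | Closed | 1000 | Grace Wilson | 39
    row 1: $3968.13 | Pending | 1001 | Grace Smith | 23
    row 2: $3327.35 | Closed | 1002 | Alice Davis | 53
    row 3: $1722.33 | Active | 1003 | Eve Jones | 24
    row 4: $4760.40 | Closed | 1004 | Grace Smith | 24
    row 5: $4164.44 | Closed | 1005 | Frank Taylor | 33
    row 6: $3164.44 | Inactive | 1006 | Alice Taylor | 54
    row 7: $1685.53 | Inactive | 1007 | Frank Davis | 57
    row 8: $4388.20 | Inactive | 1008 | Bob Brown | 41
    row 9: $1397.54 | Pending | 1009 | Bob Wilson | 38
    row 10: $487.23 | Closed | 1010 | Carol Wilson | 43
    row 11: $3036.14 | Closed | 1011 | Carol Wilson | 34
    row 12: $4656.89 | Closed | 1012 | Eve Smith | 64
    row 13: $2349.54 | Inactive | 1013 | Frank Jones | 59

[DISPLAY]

 CalendarWidget                      ┃             
─────────────────────────────────────┨             
━━━━━━━━━━━━━━━━━━━━━━━━━┓           ┃             
able                     ┃           ┃             
─────────────────────────┨           ┃             
  │Status  │ID  │Name    ┃           ┃             
──┼────────┼────┼────────┃           ┃             
49│Closed  │1000│Grace Wi┃           ┃             
13│Pending │1001│Grace Sm┃           ┃             
35│Closed  │1002│Alice Da┃           ┃             
33│Active  │1003│Eve Jone┃           ┃             
40│Closed  │1004│Grace Sm┃           ┃             
44│Closed  │1005│Frank Ta┃           ┃             
44│Inactive│1006│Alice Ta┃           ┃             
53│Inactive│1007│Frank Da┃           ┃             


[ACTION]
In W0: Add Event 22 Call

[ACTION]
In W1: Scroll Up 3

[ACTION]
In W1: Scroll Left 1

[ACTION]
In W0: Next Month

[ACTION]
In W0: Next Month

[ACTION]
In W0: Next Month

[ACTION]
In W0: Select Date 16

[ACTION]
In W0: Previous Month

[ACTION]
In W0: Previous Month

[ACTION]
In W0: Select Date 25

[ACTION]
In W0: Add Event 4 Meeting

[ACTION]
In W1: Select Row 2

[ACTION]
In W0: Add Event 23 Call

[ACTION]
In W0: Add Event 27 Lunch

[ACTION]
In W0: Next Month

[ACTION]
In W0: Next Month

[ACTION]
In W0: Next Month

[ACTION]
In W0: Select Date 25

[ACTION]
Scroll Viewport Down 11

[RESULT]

  │Status  │ID  │Name    ┃           ┃             
──┼────────┼────┼────────┃           ┃             
49│Closed  │1000│Grace Wi┃           ┃             
13│Pending │1001│Grace Sm┃           ┃             
35│Closed  │1002│Alice Da┃           ┃             
33│Active  │1003│Eve Jone┃           ┃             
40│Closed  │1004│Grace Sm┃           ┃             
44│Closed  │1005│Frank Ta┃           ┃             
44│Inactive│1006│Alice Ta┃           ┃             
53│Inactive│1007│Frank Da┃           ┃             
20│Inactive│1008│Bob Brow┃           ┃             
54│Pending │1009│Bob Wils┃           ┃             
3 │Closed  │1010│Carol Wi┃━━━━━━━━━━━┛             
14│Closed  │1011│Carol Wi┃                         
━━━━━━━━━━━━━━━━━━━━━━━━━┛                         


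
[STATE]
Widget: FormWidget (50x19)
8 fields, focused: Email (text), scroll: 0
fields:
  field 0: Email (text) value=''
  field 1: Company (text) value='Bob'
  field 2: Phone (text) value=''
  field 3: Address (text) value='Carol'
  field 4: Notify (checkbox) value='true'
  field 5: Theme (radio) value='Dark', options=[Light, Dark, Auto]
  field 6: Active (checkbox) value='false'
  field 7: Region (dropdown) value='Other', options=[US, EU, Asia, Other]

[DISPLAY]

> Email:      [                                  ]
  Company:    [Bob                               ]
  Phone:      [                                  ]
  Address:    [Carol                             ]
  Notify:     [x]                                 
  Theme:      ( ) Light  (●) Dark  ( ) Auto       
  Active:     [ ]                                 
  Region:     [Other                            ▼]
                                                  
                                                  
                                                  
                                                  
                                                  
                                                  
                                                  
                                                  
                                                  
                                                  
                                                  


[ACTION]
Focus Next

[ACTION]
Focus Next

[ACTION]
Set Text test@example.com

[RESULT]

  Email:      [                                  ]
  Company:    [Bob                               ]
> Phone:      [test@example.com                  ]
  Address:    [Carol                             ]
  Notify:     [x]                                 
  Theme:      ( ) Light  (●) Dark  ( ) Auto       
  Active:     [ ]                                 
  Region:     [Other                            ▼]
                                                  
                                                  
                                                  
                                                  
                                                  
                                                  
                                                  
                                                  
                                                  
                                                  
                                                  


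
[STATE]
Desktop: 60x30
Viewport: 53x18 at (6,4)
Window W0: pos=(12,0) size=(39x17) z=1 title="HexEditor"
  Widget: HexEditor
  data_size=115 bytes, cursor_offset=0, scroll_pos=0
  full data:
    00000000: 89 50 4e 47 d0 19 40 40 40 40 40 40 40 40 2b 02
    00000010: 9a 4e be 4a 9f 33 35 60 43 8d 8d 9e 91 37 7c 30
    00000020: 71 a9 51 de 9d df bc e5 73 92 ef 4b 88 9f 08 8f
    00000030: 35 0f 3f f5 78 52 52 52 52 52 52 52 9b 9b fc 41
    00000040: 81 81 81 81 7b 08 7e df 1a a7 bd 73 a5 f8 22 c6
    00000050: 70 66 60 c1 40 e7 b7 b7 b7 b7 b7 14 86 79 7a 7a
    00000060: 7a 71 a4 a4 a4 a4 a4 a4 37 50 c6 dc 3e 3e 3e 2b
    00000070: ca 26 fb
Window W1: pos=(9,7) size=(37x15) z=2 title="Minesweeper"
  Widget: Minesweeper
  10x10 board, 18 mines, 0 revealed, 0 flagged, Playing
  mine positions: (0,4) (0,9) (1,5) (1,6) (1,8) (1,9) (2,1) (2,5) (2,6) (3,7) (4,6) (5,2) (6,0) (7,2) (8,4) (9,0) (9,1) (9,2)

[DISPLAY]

      ┃00000010  9a 4e be 4a 9f 33 35 60  43┃        
      ┃00000020  71 a9 51 de 9d df bc e5  73┃        
      ┃00000030  35 0f 3f f5 78 52 52 52  52┃        
   ┏━━━━━━━━━━━━━━━━━━━━━━━━━━━━━━━━━━━┓  1a┃        
   ┃ Minesweeper                       ┃  b7┃        
   ┠───────────────────────────────────┨  37┃        
   ┃■■■■■■■■■■                         ┃    ┃        
   ┃■■■■■■■■■■                         ┃    ┃        
   ┃■■■■■■■■■■                         ┃    ┃        
   ┃■■■■■■■■■■                         ┃    ┃        
   ┃■■■■■■■■■■                         ┃    ┃        
   ┃■■■■■■■■■■                         ┃    ┃        
   ┃■■■■■■■■■■                         ┃━━━━┛        
   ┃■■■■■■■■■■                         ┃             
   ┃■■■■■■■■■■                         ┃             
   ┃■■■■■■■■■■                         ┃             
   ┃                                   ┃             
   ┗━━━━━━━━━━━━━━━━━━━━━━━━━━━━━━━━━━━┛             


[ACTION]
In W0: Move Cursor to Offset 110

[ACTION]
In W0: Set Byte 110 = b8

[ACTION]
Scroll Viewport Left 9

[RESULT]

            ┃00000010  9a 4e be 4a 9f 33 35 60  43┃  
            ┃00000020  71 a9 51 de 9d df bc e5  73┃  
            ┃00000030  35 0f 3f f5 78 52 52 52  52┃  
         ┏━━━━━━━━━━━━━━━━━━━━━━━━━━━━━━━━━━━┓  1a┃  
         ┃ Minesweeper                       ┃  b7┃  
         ┠───────────────────────────────────┨  37┃  
         ┃■■■■■■■■■■                         ┃    ┃  
         ┃■■■■■■■■■■                         ┃    ┃  
         ┃■■■■■■■■■■                         ┃    ┃  
         ┃■■■■■■■■■■                         ┃    ┃  
         ┃■■■■■■■■■■                         ┃    ┃  
         ┃■■■■■■■■■■                         ┃    ┃  
         ┃■■■■■■■■■■                         ┃━━━━┛  
         ┃■■■■■■■■■■                         ┃       
         ┃■■■■■■■■■■                         ┃       
         ┃■■■■■■■■■■                         ┃       
         ┃                                   ┃       
         ┗━━━━━━━━━━━━━━━━━━━━━━━━━━━━━━━━━━━┛       


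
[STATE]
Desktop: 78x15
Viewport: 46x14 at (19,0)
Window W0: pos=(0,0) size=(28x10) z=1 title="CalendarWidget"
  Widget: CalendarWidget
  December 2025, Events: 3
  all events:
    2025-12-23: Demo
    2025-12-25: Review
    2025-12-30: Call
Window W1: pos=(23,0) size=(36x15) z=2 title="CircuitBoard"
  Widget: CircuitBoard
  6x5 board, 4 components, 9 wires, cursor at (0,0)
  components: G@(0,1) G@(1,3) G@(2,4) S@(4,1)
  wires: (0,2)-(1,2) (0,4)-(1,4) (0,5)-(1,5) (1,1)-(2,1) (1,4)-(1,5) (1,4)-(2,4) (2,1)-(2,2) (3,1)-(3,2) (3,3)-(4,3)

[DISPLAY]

━━━━┏━━━━━━━━━━━━━━━━━━━━━━━━━━━━━━━━━━┓      
    ┃ CircuitBoard                     ┃      
────┠──────────────────────────────────┨      
5   ┃   0 1 2 3 4 5                    ┃      
Su  ┃0  [.]  G   ·       ·   ·         ┃      
 7  ┃            │       │   │         ┃      
14  ┃1       ·   ·   G   · ─ ·         ┃      
21  ┃        │           │             ┃      
7 28┃2       · ─ ·       G             ┃      
━━━━┃                                  ┃      
    ┃3       · ─ ·   ·                 ┃      
    ┃                │                 ┃      
    ┃4       S       ·                 ┃      
    ┃Cursor: (0,0)                     ┃      


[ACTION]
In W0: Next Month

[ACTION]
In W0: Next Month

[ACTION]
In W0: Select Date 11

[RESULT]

━━━━┏━━━━━━━━━━━━━━━━━━━━━━━━━━━━━━━━━━┓      
    ┃ CircuitBoard                     ┃      
────┠──────────────────────────────────┨      
6   ┃   0 1 2 3 4 5                    ┃      
Su  ┃0  [.]  G   ·       ·   ·         ┃      
 1  ┃            │       │   │         ┃      
 8  ┃1       ·   ·   G   · ─ ·         ┃      
4 15┃        │           │             ┃      
22  ┃2       · ─ ·       G             ┃      
━━━━┃                                  ┃      
    ┃3       · ─ ·   ·                 ┃      
    ┃                │                 ┃      
    ┃4       S       ·                 ┃      
    ┃Cursor: (0,0)                     ┃      


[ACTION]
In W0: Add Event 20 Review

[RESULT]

━━━━┏━━━━━━━━━━━━━━━━━━━━━━━━━━━━━━━━━━┓      
    ┃ CircuitBoard                     ┃      
────┠──────────────────────────────────┨      
6   ┃   0 1 2 3 4 5                    ┃      
Su  ┃0  [.]  G   ·       ·   ·         ┃      
 1  ┃            │       │   │         ┃      
 8  ┃1       ·   ·   G   · ─ ·         ┃      
4 15┃        │           │             ┃      
 22 ┃2       · ─ ·       G             ┃      
━━━━┃                                  ┃      
    ┃3       · ─ ·   ·                 ┃      
    ┃                │                 ┃      
    ┃4       S       ·                 ┃      
    ┃Cursor: (0,0)                     ┃      


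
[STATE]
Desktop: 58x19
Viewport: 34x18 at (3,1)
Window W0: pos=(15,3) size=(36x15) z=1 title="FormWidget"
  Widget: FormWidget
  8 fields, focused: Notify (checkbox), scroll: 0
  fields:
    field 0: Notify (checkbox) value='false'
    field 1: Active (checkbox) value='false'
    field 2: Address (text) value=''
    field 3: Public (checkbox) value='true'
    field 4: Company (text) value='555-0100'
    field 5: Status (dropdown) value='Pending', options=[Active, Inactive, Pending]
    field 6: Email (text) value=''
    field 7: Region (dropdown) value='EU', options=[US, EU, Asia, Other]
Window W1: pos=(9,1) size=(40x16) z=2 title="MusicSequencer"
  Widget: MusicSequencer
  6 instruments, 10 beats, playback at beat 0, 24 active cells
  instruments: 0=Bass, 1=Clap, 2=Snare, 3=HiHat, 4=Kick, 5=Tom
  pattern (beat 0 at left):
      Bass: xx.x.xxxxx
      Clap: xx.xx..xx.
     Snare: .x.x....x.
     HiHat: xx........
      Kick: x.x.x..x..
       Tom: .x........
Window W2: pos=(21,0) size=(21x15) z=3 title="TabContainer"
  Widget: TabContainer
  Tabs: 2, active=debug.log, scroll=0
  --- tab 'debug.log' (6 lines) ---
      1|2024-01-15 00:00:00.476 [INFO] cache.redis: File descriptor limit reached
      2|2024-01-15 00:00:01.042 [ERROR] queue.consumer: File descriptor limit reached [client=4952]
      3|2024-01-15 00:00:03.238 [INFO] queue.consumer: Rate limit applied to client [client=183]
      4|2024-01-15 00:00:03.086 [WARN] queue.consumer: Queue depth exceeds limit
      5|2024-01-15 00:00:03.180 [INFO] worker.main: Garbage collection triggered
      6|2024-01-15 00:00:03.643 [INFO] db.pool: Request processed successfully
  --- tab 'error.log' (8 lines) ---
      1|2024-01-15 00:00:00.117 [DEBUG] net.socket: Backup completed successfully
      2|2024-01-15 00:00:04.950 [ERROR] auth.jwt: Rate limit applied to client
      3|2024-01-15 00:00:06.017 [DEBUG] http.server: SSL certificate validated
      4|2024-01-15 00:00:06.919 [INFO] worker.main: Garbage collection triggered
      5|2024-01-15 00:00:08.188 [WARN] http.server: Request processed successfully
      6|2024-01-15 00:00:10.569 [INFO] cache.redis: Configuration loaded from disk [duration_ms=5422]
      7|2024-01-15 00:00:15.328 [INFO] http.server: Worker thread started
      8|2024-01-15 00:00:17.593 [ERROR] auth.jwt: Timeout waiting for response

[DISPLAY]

      ┏━━━━━━━━━━━┃ TabContainer  
      ┃ MusicSeque┠───────────────
      ┠───────────┃[debug.log]│ er
      ┃      ▼1234┃───────────────
      ┃  Bass██·█·┃2024-01-15 00:0
      ┃  Clap██·██┃2024-01-15 00:0
      ┃ Snare·█·█·┃2024-01-15 00:0
      ┃ HiHat██···┃2024-01-15 00:0
      ┃  Kick█·█·█┃2024-01-15 00:0
      ┃   Tom·█···┃2024-01-15 00:0
      ┃           ┃               
      ┃           ┃               
      ┃           ┃               
      ┃           ┗━━━━━━━━━━━━━━━
      ┃                           
      ┗━━━━━━━━━━━━━━━━━━━━━━━━━━━
            ┗━━━━━━━━━━━━━━━━━━━━━
                                  


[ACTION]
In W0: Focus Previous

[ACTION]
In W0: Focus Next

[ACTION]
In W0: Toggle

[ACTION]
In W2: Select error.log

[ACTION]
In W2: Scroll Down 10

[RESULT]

      ┏━━━━━━━━━━━┃ TabContainer  
      ┃ MusicSeque┠───────────────
      ┠───────────┃ debug.log │[er
      ┃      ▼1234┃───────────────
      ┃  Bass██·█·┃2024-01-15 00:0
      ┃  Clap██·██┃               
      ┃ Snare·█·█·┃               
      ┃ HiHat██···┃               
      ┃  Kick█·█·█┃               
      ┃   Tom·█···┃               
      ┃           ┃               
      ┃           ┃               
      ┃           ┃               
      ┃           ┗━━━━━━━━━━━━━━━
      ┃                           
      ┗━━━━━━━━━━━━━━━━━━━━━━━━━━━
            ┗━━━━━━━━━━━━━━━━━━━━━
                                  


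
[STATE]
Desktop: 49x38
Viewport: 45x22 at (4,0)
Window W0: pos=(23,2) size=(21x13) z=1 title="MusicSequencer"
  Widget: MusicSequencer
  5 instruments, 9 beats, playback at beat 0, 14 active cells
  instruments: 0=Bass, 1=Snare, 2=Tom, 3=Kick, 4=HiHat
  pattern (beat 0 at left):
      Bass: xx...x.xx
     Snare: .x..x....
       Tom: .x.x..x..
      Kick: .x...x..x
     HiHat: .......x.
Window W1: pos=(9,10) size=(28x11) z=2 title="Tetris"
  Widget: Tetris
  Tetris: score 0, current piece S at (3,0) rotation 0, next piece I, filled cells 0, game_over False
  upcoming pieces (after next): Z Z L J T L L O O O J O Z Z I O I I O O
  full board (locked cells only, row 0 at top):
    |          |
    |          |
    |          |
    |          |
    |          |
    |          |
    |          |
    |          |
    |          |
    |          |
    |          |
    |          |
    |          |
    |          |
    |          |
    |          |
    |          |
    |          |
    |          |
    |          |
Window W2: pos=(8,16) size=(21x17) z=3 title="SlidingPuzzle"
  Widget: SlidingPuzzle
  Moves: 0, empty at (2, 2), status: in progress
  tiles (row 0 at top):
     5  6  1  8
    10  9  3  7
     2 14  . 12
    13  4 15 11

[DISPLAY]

                                             
                                             
                   ┏━━━━━━━━━━━━━━━━━━━┓     
                   ┃ MusicSequencer    ┃     
                   ┠───────────────────┨     
                   ┃      ▼12345678    ┃     
                   ┃  Bass██···█·██    ┃     
                   ┃ Snare·█··█····    ┃     
                   ┃   Tom·█·█··█··    ┃     
                   ┃  Kick·█···█··█    ┃     
     ┏━━━━━━━━━━━━━━━━━━━━━━━━━━┓█·    ┃     
     ┃ Tetris                   ┃      ┃     
     ┠──────────────────────────┨      ┃     
     ┃          │Next:          ┃      ┃     
     ┃          │████           ┃━━━━━━┛     
     ┃          │               ┃            
    ┏━━━━━━━━━━━━━━━━━━━┓       ┃            
    ┃ SlidingPuzzle     ┃       ┃            
    ┠───────────────────┨       ┃            
    ┃┌────┬────┬────┬───┃       ┃            
    ┃│  5 │  6 │  1 │  8┃━━━━━━━┛            
    ┃├────┼────┼────┼───┃                    


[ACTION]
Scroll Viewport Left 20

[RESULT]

                                             
                                             
                       ┏━━━━━━━━━━━━━━━━━━━┓ 
                       ┃ MusicSequencer    ┃ 
                       ┠───────────────────┨ 
                       ┃      ▼12345678    ┃ 
                       ┃  Bass██···█·██    ┃ 
                       ┃ Snare·█··█····    ┃ 
                       ┃   Tom·█·█··█··    ┃ 
                       ┃  Kick·█···█··█    ┃ 
         ┏━━━━━━━━━━━━━━━━━━━━━━━━━━┓█·    ┃ 
         ┃ Tetris                   ┃      ┃ 
         ┠──────────────────────────┨      ┃ 
         ┃          │Next:          ┃      ┃ 
         ┃          │████           ┃━━━━━━┛ 
         ┃          │               ┃        
        ┏━━━━━━━━━━━━━━━━━━━┓       ┃        
        ┃ SlidingPuzzle     ┃       ┃        
        ┠───────────────────┨       ┃        
        ┃┌────┬────┬────┬───┃       ┃        
        ┃│  5 │  6 │  1 │  8┃━━━━━━━┛        
        ┃├────┼────┼────┼───┃                


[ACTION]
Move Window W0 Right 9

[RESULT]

                                             
                                             
                            ┏━━━━━━━━━━━━━━━━
                            ┃ MusicSequencer 
                            ┠────────────────
                            ┃      ▼12345678 
                            ┃  Bass██···█·██ 
                            ┃ Snare·█··█···· 
                            ┃   Tom·█·█··█·· 
                            ┃  Kick·█···█··█ 
         ┏━━━━━━━━━━━━━━━━━━━━━━━━━━┓·····█· 
         ┃ Tetris                   ┃        
         ┠──────────────────────────┨        
         ┃          │Next:          ┃        
         ┃          │████           ┃━━━━━━━━
         ┃          │               ┃        
        ┏━━━━━━━━━━━━━━━━━━━┓       ┃        
        ┃ SlidingPuzzle     ┃       ┃        
        ┠───────────────────┨       ┃        
        ┃┌────┬────┬────┬───┃       ┃        
        ┃│  5 │  6 │  1 │  8┃━━━━━━━┛        
        ┃├────┼────┼────┼───┃                


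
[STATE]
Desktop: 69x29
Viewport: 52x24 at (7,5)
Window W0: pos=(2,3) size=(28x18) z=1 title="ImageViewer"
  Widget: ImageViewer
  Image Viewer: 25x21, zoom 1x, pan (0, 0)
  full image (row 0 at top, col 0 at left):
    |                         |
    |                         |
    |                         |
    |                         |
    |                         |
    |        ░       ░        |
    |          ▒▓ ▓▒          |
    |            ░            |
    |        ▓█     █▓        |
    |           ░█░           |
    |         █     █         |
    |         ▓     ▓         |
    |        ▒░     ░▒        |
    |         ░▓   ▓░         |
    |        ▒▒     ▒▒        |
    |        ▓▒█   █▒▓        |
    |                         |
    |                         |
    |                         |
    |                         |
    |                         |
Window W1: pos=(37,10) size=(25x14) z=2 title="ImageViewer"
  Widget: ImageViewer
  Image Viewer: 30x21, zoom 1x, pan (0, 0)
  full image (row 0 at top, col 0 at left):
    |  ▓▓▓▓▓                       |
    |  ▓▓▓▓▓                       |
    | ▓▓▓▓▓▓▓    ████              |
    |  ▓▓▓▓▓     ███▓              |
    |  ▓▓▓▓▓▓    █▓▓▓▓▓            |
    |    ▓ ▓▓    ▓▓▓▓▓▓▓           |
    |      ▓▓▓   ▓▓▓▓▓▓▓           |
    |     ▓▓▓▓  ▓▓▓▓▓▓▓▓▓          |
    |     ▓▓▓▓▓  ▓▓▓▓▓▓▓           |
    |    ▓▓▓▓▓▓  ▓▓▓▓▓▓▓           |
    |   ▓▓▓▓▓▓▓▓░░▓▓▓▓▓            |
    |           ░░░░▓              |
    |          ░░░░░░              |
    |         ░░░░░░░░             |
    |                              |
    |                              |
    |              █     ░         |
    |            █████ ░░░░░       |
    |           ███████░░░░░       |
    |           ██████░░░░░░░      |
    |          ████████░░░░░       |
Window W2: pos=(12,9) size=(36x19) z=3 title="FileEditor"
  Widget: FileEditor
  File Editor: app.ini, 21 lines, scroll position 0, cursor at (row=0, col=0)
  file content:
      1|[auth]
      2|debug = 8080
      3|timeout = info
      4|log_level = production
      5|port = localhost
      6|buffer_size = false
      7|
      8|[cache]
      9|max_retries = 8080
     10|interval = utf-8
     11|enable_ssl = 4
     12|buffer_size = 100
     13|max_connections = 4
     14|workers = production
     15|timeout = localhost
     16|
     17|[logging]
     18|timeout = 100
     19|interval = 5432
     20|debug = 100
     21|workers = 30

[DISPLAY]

──────────────────────┨                             
                      ┃                             
                      ┃                             
                      ┃                             
     ┏━━━━━━━━━━━━━━━━━━━━━━━━━━━━━━━━━━┓           
     ┃ FileEditor                       ┃━━━━━━━━━━━
    ░┠──────────────────────────────────┨er         
     ┃█auth]                           ▲┃───────────
     ┃debug = 8080                     █┃           
    ▓┃timeout = info                   ░┃           
     ┃log_level = production           ░┃  ████     
     ┃port = localhost                 ░┃  ███▓     
     ┃buffer_size = false              ░┃  █▓▓▓▓▓   
    ▒┃                                 ░┃  ▓▓▓▓▓▓▓  
     ┃[cache]                          ░┃  ▓▓▓▓▓▓▓  
━━━━━┃max_retries = 8080               ░┃ ▓▓▓▓▓▓▓▓▓ 
     ┃interval = utf-8                 ░┃  ▓▓▓▓▓▓▓  
     ┃enable_ssl = 4                   ░┃  ▓▓▓▓▓▓▓  
     ┃buffer_size = 100                ░┃━━━━━━━━━━━
     ┃max_connections = 4              ░┃           
     ┃workers = production             ░┃           
     ┃timeout = localhost              ▼┃           
     ┗━━━━━━━━━━━━━━━━━━━━━━━━━━━━━━━━━━┛           
                                                    


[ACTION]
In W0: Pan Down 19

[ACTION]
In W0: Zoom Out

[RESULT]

──────────────────────┨                             
                      ┃                             
                      ┃                             
                      ┃                             
     ┏━━━━━━━━━━━━━━━━━━━━━━━━━━━━━━━━━━┓           
     ┃ FileEditor                       ┃━━━━━━━━━━━
     ┠──────────────────────────────────┨er         
     ┃█auth]                           ▲┃───────────
     ┃debug = 8080                     █┃           
     ┃timeout = info                   ░┃           
     ┃log_level = production           ░┃  ████     
     ┃port = localhost                 ░┃  ███▓     
     ┃buffer_size = false              ░┃  █▓▓▓▓▓   
     ┃                                 ░┃  ▓▓▓▓▓▓▓  
     ┃[cache]                          ░┃  ▓▓▓▓▓▓▓  
━━━━━┃max_retries = 8080               ░┃ ▓▓▓▓▓▓▓▓▓ 
     ┃interval = utf-8                 ░┃  ▓▓▓▓▓▓▓  
     ┃enable_ssl = 4                   ░┃  ▓▓▓▓▓▓▓  
     ┃buffer_size = 100                ░┃━━━━━━━━━━━
     ┃max_connections = 4              ░┃           
     ┃workers = production             ░┃           
     ┃timeout = localhost              ▼┃           
     ┗━━━━━━━━━━━━━━━━━━━━━━━━━━━━━━━━━━┛           
                                                    


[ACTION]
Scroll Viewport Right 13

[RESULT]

────────────┨                                       
            ┃                                       
            ┃                                       
            ┃                                       
━━━━━━━━━━━━━━━━━━━━━━━━━━━━━━┓                     
eEditor                       ┃━━━━━━━━━━━━━┓       
──────────────────────────────┨er           ┃       
h]                           ▲┃─────────────┨       
g = 8080                     █┃             ┃       
out = info                   ░┃             ┃       
level = production           ░┃  ████       ┃       
 = localhost                 ░┃  ███▓       ┃       
er_size = false              ░┃  █▓▓▓▓▓     ┃       
                             ░┃  ▓▓▓▓▓▓▓    ┃       
he]                          ░┃  ▓▓▓▓▓▓▓    ┃       
retries = 8080               ░┃ ▓▓▓▓▓▓▓▓▓   ┃       
rval = utf-8                 ░┃  ▓▓▓▓▓▓▓    ┃       
le_ssl = 4                   ░┃  ▓▓▓▓▓▓▓    ┃       
er_size = 100                ░┃━━━━━━━━━━━━━┛       
connections = 4              ░┃                     
ers = production             ░┃                     
out = localhost              ▼┃                     
━━━━━━━━━━━━━━━━━━━━━━━━━━━━━━┛                     
                                                    


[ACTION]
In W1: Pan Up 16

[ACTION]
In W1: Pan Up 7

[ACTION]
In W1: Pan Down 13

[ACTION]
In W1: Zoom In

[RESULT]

────────────┨                                       
            ┃                                       
            ┃                                       
            ┃                                       
━━━━━━━━━━━━━━━━━━━━━━━━━━━━━━┓                     
eEditor                       ┃━━━━━━━━━━━━━┓       
──────────────────────────────┨er           ┃       
h]                           ▲┃─────────────┨       
g = 8080                     █┃  ▓▓▓▓▓▓     ┃       
out = info                   ░┃▓▓▓▓▓▓▓▓    ▓┃       
level = production           ░┃▓▓▓▓▓▓▓▓    ▓┃       
 = localhost                 ░┃▓▓▓▓▓▓▓▓▓▓   ┃       
er_size = false              ░┃▓▓▓▓▓▓▓▓▓▓   ┃       
                             ░┃▓▓▓▓▓▓▓▓▓▓   ┃       
he]                          ░┃▓▓▓▓▓▓▓▓▓▓   ┃       
retries = 8080               ░┃▓▓▓▓▓▓▓▓▓▓▓▓░┃       
rval = utf-8                 ░┃▓▓▓▓▓▓▓▓▓▓▓▓░┃       
le_ssl = 4                   ░┃            ░┃       
er_size = 100                ░┃━━━━━━━━━━━━━┛       
connections = 4              ░┃                     
ers = production             ░┃                     
out = localhost              ▼┃                     
━━━━━━━━━━━━━━━━━━━━━━━━━━━━━━┛                     
                                                    
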